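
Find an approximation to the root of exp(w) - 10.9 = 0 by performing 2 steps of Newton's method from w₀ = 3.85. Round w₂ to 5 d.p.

f'(w) = exp(w)
w_0 = 3.850000: f = 36.093063, f' = 46.993063 → w_1 = 3.850000 - (36.093063)/(46.993063) = 3.081949
w_1 = 3.081949: f = 10.900854, f' = 21.800854 → w_2 = 3.081949 - (10.900854)/(21.800854) = 2.581930

2.58193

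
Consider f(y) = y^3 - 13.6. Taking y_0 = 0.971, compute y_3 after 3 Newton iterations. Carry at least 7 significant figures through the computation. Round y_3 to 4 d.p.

2.8419

f'(y) = 3y^2
y_0 = 0.971000: f = -12.684501, f' = 2.828523 → y_1 = 0.971000 - (-12.684501)/(2.828523) = 5.455496
y_1 = 5.455496: f = 148.768895, f' = 89.287325 → y_2 = 5.455496 - (148.768895)/(89.287325) = 3.789315
y_2 = 3.789315: f = 40.810422, f' = 43.076722 → y_3 = 3.789315 - (40.810422)/(43.076722) = 2.841926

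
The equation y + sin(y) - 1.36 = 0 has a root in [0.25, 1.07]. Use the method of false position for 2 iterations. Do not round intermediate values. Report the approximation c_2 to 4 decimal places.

f(0.250000) = -0.862596, f(1.070000) = 0.587201
step 1: c = 0.737881, f(c) = 0.050603 > 0 → new bracket [0.250000, 0.737881]
step 2: c = 0.710846, f(c) = 0.003322 > 0 → new bracket [0.250000, 0.710846]

0.7108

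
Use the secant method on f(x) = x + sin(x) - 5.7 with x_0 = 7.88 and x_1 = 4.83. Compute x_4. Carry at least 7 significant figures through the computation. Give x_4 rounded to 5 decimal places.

f(x_0) = 3.179662, f(x_1) = -1.863092
x_2 = 4.830000 - (-1.863092)·(4.830000 - 7.880000)/(-1.863092 - (3.179662)) = 5.956851; f(x_2) = -0.063723
x_3 = 5.956851 - (-0.063723)·(5.956851 - 4.830000)/(-0.063723 - (-1.863092)) = 5.996757; f(x_3) = 0.014229
x_4 = 5.996757 - (0.014229)·(5.996757 - 5.956851)/(0.014229 - (-0.063723)) = 5.989473; f(x_4) = -0.000035

5.98947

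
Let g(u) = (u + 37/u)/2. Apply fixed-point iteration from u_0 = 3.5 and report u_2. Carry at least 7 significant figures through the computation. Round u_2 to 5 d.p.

6.14730

u_1 = g(3.500000) = 7.035714
u_2 = g(7.035714) = 6.147299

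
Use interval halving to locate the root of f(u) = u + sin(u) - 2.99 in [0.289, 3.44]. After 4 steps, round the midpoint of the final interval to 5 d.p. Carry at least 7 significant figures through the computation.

2.15991

f(0.289000) = -2.416006, f(3.440000) = 0.156002 (opposite signs)
step 1: m = 1.864500, f(m) = -0.168322 < 0 → root in [1.864500, 3.440000]
step 2: m = 2.652250, f(m) = 0.132296 > 0 → root in [1.864500, 2.652250]
step 3: m = 2.258375, f(m) = 0.041160 > 0 → root in [1.864500, 2.258375]
step 4: m = 2.061438, f(m) = -0.046532 < 0 → root in [2.061438, 2.258375]
Midpoint of [2.061438, 2.258375] = 2.159906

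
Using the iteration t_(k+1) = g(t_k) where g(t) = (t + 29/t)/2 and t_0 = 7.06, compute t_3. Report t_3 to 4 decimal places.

t_1 = g(7.060000) = 5.583824
t_2 = g(5.583824) = 5.388699
t_3 = g(5.388699) = 5.385166

5.3852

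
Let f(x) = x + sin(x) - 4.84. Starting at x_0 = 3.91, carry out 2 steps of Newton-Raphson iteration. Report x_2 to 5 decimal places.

f'(x) = 1 + cos(x)
x_0 = 3.910000: f = -1.624991, f' = 0.280982 → x_1 = 3.910000 - (-1.624991)/(0.280982) = 9.693266
x_1 = 9.693266: f = 4.587992, f' = 0.035827 → x_2 = 9.693266 - (4.587992)/(0.035827) = -118.366677

-118.36668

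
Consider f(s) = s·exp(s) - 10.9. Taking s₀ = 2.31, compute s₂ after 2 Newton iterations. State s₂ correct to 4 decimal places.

f'(s) = (s + 1)·exp(s)
s_0 = 2.310000: f = 12.371921, f' = 33.346346 → s_1 = 2.310000 - (12.371921)/(33.346346) = 1.938987
s_1 = 1.938987: f = 2.579270, f' = 20.430977 → s_2 = 1.938987 - (2.579270)/(20.430977) = 1.812744

1.8127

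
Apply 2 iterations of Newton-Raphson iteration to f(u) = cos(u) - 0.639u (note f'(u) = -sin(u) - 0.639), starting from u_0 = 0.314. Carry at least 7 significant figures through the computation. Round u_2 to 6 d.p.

u_0 = 0.314000: f = 0.750460, f' = -0.947866 → u_1 = 0.314000 - (0.750460)/(-0.947866) = 1.105736
u_1 = 1.105736: f = -0.258089, f' = -1.532795 → u_2 = 1.105736 - (-0.258089)/(-1.532795) = 0.937358

0.937358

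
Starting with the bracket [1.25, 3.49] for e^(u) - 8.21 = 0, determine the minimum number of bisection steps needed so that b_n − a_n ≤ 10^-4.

Initial width b − a = 3.49 − 1.25 = 2.240000.
After n steps the width is (b−a)/2^n; need (b−a)/2^n ≤ 10^-4.
So n ≥ log₂(2.240000/10^-4) = log₂(22400.0000) ≈ 14.4512.
Hence n = 15.

15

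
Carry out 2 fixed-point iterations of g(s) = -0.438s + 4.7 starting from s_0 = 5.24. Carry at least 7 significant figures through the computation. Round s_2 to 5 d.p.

3.64666

s_1 = g(5.240000) = 2.404880
s_2 = g(2.404880) = 3.646663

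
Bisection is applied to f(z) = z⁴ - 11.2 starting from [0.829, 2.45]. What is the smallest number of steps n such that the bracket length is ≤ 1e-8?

28

Initial width b − a = 2.45 − 0.829 = 1.621000.
After n steps the width is (b−a)/2^n; need (b−a)/2^n ≤ 1e-8.
So n ≥ log₂(1.621000/1e-8) = log₂(162100000.0000) ≈ 27.2723.
Hence n = 28.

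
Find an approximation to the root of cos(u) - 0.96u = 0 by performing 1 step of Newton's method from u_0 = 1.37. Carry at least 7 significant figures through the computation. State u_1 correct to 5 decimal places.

Newton update: u ← u − f(u)/f'(u).
f'(u) = -sin(u) - 0.96
u_0 = 1.370000: f = -1.115750, f' = -1.939908 → u_1 = 1.370000 - (-1.115750)/(-1.939908) = 0.794844

0.79484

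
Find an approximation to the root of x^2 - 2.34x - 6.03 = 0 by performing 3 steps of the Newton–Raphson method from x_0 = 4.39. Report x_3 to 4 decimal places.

f'(x) = 2x - 2.34
x_0 = 4.390000: f = 2.969500, f' = 6.440000 → x_1 = 4.390000 - (2.969500)/(6.440000) = 3.928898
x_1 = 3.928898: f = 0.212616, f' = 5.517795 → x_2 = 3.928898 - (0.212616)/(5.517795) = 3.890365
x_2 = 3.890365: f = 0.001485, f' = 5.440730 → x_3 = 3.890365 - (0.001485)/(5.440730) = 3.890092

3.8901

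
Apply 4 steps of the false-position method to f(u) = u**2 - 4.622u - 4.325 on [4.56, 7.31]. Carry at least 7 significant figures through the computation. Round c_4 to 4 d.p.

False-position update: c = (a·f(b) − b·f(a))/(f(b) − f(a)); replace the endpoint whose sign matches f(c).
f(4.560000) = -4.607720, f(7.310000) = 15.324280
step 1: c = 5.195723, f(c) = -1.344094 < 0 → new bracket [5.195723, 7.310000]
step 2: c = 5.366213, f(c) = -0.331396 < 0 → new bracket [5.366213, 7.310000]
step 3: c = 5.407358, f(c) = -0.078285 < 0 → new bracket [5.407358, 7.310000]
step 4: c = 5.417029, f(c) = -0.018306 < 0 → new bracket [5.417029, 7.310000]

5.4170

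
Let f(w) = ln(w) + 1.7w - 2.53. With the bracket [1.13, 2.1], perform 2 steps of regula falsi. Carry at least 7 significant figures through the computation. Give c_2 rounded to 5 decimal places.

1.32376

f(1.130000) = -0.486782, f(2.100000) = 1.781937
step 1: c = 1.338126, f(c) = 0.036084 > 0 → new bracket [1.130000, 1.338126]
step 2: c = 1.323763, f(c) = 0.000875 > 0 → new bracket [1.130000, 1.323763]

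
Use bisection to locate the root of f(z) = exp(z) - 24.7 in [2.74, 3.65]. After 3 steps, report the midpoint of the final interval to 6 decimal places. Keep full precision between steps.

3.251875

f(2.740000) = -9.213015, f(3.650000) = 13.774666 (opposite signs)
step 1: m = 3.195000, f(m) = -0.289826 < 0 → root in [3.195000, 3.650000]
step 2: m = 3.422500, f(m) = 5.945934 > 0 → root in [3.195000, 3.422500]
step 3: m = 3.308750, f(m) = 2.650915 > 0 → root in [3.195000, 3.308750]
Midpoint of [3.195000, 3.308750] = 3.251875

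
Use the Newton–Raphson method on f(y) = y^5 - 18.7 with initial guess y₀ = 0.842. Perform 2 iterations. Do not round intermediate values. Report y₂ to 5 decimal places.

6.49243

Newton update: y ← y − f(y)/f'(y).
f'(y) = 5y⁴
y_0 = 0.842000: f = -18.276786, f' = 2.513150 → y_1 = 0.842000 - (-18.276786)/(2.513150) = 8.114462
y_1 = 8.114462: f = 35161.523186, f' = 21677.484112 → y_2 = 8.114462 - (35161.523186)/(21677.484112) = 6.492432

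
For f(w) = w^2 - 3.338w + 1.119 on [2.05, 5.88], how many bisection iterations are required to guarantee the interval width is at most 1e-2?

Initial width b − a = 5.88 − 2.05 = 3.830000.
After n steps the width is (b−a)/2^n; need (b−a)/2^n ≤ 1e-2.
So n ≥ log₂(3.830000/1e-2) = log₂(383.0000) ≈ 8.5812.
Hence n = 9.

9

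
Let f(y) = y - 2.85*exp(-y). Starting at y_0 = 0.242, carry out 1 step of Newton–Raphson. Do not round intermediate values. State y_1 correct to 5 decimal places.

f'(y) = 1 + 2.85*exp(-y)
y_0 = 0.242000: f = -1.995410, f' = 3.237410 → y_1 = 0.242000 - (-1.995410)/(3.237410) = 0.858360

0.85836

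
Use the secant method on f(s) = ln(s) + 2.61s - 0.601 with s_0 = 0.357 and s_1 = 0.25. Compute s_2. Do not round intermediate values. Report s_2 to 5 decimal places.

0.47473

f(s_0) = -0.699249, f(s_1) = -1.334794
s_2 = 0.250000 - (-1.334794)·(0.250000 - 0.357000)/(-1.334794 - (-0.699249)) = 0.474725; f(s_2) = -0.106986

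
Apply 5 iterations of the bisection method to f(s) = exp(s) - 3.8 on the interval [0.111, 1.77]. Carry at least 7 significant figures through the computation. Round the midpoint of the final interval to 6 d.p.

1.329328

f(0.111000) = -2.682605, f(1.770000) = 2.070853 (opposite signs)
step 1: m = 0.940500, f(m) = -1.238738 < 0 → root in [0.940500, 1.770000]
step 2: m = 1.355250, f(m) = 0.077730 > 0 → root in [0.940500, 1.355250]
step 3: m = 1.147875, f(m) = -0.648511 < 0 → root in [1.147875, 1.355250]
step 4: m = 1.251562, f(m) = -0.304199 < 0 → root in [1.251562, 1.355250]
step 5: m = 1.303406, f(m) = -0.118183 < 0 → root in [1.303406, 1.355250]
Midpoint of [1.303406, 1.355250] = 1.329328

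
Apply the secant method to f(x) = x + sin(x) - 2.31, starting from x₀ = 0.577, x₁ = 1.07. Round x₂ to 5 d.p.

f(x_0) = -1.187488, f(x_1) = -0.362799
x_2 = 1.070000 - (-0.362799)·(1.070000 - 0.577000)/(-0.362799 - (-1.187488)) = 1.286882; f(x_2) = -0.063152

1.28688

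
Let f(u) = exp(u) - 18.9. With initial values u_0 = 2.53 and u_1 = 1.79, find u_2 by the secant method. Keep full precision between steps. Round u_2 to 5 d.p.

3.24547

f(u_0) = -6.346494, f(u_1) = -12.910548
u_2 = 1.790000 - (-12.910548)·(1.790000 - 2.530000)/(-12.910548 - (-6.346494)) = 3.245473; f(u_2) = 6.773860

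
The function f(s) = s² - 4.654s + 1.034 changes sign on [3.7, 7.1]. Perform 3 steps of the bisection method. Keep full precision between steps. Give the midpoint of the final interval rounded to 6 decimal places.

4.337500

f(3.700000) = -2.495800, f(7.100000) = 18.400600 (opposite signs)
step 1: m = 5.400000, f(m) = 5.062400 > 0 → root in [3.700000, 5.400000]
step 2: m = 4.550000, f(m) = 0.560800 > 0 → root in [3.700000, 4.550000]
step 3: m = 4.125000, f(m) = -1.148125 < 0 → root in [4.125000, 4.550000]
Midpoint of [4.125000, 4.550000] = 4.337500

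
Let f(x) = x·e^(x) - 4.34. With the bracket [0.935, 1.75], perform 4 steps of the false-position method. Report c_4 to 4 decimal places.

False-position update: c = (a·f(b) − b·f(a))/(f(b) − f(a)); replace the endpoint whose sign matches f(c).
f(0.935000) = -1.958355, f(1.750000) = 5.730555
step 1: c = 1.142579, f(c) = -0.758192 < 0 → new bracket [1.142579, 1.750000]
step 2: c = 1.213555, f(c) = -0.255870 < 0 → new bracket [1.213555, 1.750000]
step 3: c = 1.236483, f(c) = -0.082191 < 0 → new bracket [1.236483, 1.750000]
step 4: c = 1.243744, f(c) = -0.025977 < 0 → new bracket [1.243744, 1.750000]

1.2437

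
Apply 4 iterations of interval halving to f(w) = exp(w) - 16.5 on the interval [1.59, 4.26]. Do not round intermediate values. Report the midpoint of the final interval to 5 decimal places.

f(1.590000) = -11.596251, f(4.260000) = 54.309983 (opposite signs)
step 1: m = 2.925000, f(m) = 2.134226 > 0 → root in [1.590000, 2.925000]
step 2: m = 2.257500, f(m) = -6.940839 < 0 → root in [2.257500, 2.925000]
step 3: m = 2.591250, f(m) = -3.153556 < 0 → root in [2.591250, 2.925000]
step 4: m = 2.758125, f(m) = -0.729754 < 0 → root in [2.758125, 2.925000]
Midpoint of [2.758125, 2.925000] = 2.841562

2.84156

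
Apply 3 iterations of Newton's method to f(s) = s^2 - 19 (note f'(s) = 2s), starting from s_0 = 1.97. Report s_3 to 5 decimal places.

4.36249

s_0 = 1.970000: f = -15.119100, f' = 3.940000 → s_1 = 1.970000 - (-15.119100)/(3.940000) = 5.807335
s_1 = 5.807335: f = 14.725140, f' = 11.614670 → s_2 = 5.807335 - (14.725140)/(11.614670) = 4.539530
s_2 = 4.539530: f = 1.607330, f' = 9.079059 → s_3 = 4.539530 - (1.607330)/(9.079059) = 4.362493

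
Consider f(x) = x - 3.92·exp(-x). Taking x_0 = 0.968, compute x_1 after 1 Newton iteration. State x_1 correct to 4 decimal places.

f'(x) = 1 + 3.92·exp(-x)
x_0 = 0.968000: f = -0.520980, f' = 2.488980 → x_1 = 0.968000 - (-0.520980)/(2.488980) = 1.177315

1.1773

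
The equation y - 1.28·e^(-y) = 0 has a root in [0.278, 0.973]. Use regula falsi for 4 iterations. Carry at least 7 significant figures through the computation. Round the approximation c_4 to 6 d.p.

0.660957

f(0.278000) = -0.691340, f(0.973000) = 0.489227
step 1: c = 0.684992, f(c) = 0.039751 > 0 → new bracket [0.278000, 0.684992]
step 2: c = 0.662863, f(c) = 0.003184 > 0 → new bracket [0.278000, 0.662863]
step 3: c = 0.661098, f(c) = 0.000255 > 0 → new bracket [0.278000, 0.661098]
step 4: c = 0.660957, f(c) = 0.000020 > 0 → new bracket [0.278000, 0.660957]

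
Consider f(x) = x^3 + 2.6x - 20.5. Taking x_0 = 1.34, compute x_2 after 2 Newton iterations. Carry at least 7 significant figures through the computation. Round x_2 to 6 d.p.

Newton update: x ← x − f(x)/f'(x).
f'(x) = 3x^2 + 2.6
x_0 = 1.340000: f = -14.609896, f' = 7.986800 → x_1 = 1.340000 - (-14.609896)/(7.986800) = 3.169255
x_1 = 3.169255: f = 19.572631, f' = 32.732537 → x_2 = 3.169255 - (19.572631)/(32.732537) = 2.571299

2.571299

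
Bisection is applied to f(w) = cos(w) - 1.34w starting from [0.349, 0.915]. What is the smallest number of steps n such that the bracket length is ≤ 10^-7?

23

Initial width b − a = 0.915 − 0.349 = 0.566000.
After n steps the width is (b−a)/2^n; need (b−a)/2^n ≤ 10^-7.
So n ≥ log₂(0.566000/10^-7) = log₂(5660000.0000) ≈ 22.4324.
Hence n = 23.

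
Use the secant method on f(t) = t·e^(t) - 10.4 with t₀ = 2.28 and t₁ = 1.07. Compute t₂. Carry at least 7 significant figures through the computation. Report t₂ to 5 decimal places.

1.52951

Secant update: t_(k+1) = t_k − f(t_k)·(t_k − t_(k-1))/(f(t_k) − f(t_(k-1))).
f(t_0) = 11.890831, f(t_1) = -7.280544
t_2 = 1.070000 - (-7.280544)·(1.070000 - 2.280000)/(-7.280544 - (11.890831)) = 1.529511; f(t_2) = -3.339901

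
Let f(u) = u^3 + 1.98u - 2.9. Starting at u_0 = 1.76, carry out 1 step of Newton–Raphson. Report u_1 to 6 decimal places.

Newton update: u ← u − f(u)/f'(u).
f'(u) = 3u^2 + 1.98
u_0 = 1.760000: f = 6.036576, f' = 11.272800 → u_1 = 1.760000 - (6.036576)/(11.272800) = 1.224501

1.224501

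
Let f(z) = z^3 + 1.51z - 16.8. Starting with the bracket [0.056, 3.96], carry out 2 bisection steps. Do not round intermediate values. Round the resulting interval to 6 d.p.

[2.008000, 2.984000]

f(0.056000) = -16.715264, f(3.960000) = 51.278736 (opposite signs)
step 1: m = 2.008000, f(m) = -5.671535 < 0 → root in [2.008000, 3.960000]
step 2: m = 2.984000, f(m) = 14.276140 > 0 → root in [2.008000, 2.984000]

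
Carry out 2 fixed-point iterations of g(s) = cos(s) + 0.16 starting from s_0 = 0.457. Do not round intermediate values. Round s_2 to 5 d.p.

s_1 = g(0.457000) = 1.057380
s_2 = g(1.057380) = 0.651156

0.65116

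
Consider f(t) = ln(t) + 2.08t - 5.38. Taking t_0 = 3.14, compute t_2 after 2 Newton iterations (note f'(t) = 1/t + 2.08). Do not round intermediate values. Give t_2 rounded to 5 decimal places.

Newton update: t ← t − f(t)/f'(t).
t_0 = 3.140000: f = 2.295423, f' = 2.398471 → t_1 = 3.140000 - (2.295423)/(2.398471) = 2.182964
t_1 = 2.182964: f = -0.058751, f' = 2.538093 → t_2 = 2.182964 - (-0.058751)/(2.538093) = 2.206112

2.20611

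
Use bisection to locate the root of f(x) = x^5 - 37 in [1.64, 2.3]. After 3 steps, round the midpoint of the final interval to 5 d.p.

2.09375

f(1.640000) = -25.136325, f(2.300000) = 27.363430 (opposite signs)
step 1: m = 1.970000, f(m) = -7.329072 < 0 → root in [1.970000, 2.300000]
step 2: m = 2.135000, f(m) = 7.359781 > 0 → root in [1.970000, 2.135000]
step 3: m = 2.052500, f(m) = -0.573636 < 0 → root in [2.052500, 2.135000]
Midpoint of [2.052500, 2.135000] = 2.093750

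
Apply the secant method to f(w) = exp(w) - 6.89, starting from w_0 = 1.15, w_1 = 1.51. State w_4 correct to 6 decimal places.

1.925798

f(w_0) = -3.731807, f(w_1) = -2.363269
w_2 = 1.510000 - (-2.363269)·(1.510000 - 1.150000)/(-2.363269 - (-3.731807)) = 2.131669; f(w_2) = 1.538919
w_3 = 2.131669 - (1.538919)·(2.131669 - 1.510000)/(1.538919 - (-2.363269)) = 1.886499; f(w_3) = -0.293765
w_4 = 1.886499 - (-0.293765)·(1.886499 - 2.131669)/(-0.293765 - (1.538919)) = 1.925798; f(w_4) = -0.029380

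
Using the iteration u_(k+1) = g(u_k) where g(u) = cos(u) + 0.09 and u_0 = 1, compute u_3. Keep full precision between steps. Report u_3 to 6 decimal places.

u_1 = g(1.000000) = 0.630302
u_2 = g(0.630302) = 0.897849
u_3 = g(0.897849) = 0.713293

0.713293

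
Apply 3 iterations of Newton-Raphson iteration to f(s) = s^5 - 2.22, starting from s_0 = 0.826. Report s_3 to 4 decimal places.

1.2165

f'(s) = 5s^4
s_0 = 0.826000: f = -1.835497, f' = 2.327503 → s_1 = 0.826000 - (-1.835497)/(2.327503) = 1.614612
s_1 = 1.614612: f = 8.753392, f' = 33.981512 → s_2 = 1.614612 - (8.753392)/(33.981512) = 1.357019
s_2 = 1.357019: f = 2.381824, f' = 16.955634 → s_3 = 1.357019 - (2.381824)/(16.955634) = 1.216545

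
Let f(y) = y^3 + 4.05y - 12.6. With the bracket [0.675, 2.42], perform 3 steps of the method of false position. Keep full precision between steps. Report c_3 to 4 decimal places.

f(0.675000) = -9.558703, f(2.420000) = 11.373488
step 1: c = 1.471856, f(c) = -3.450416 < 0 → new bracket [1.471856, 2.420000]
step 2: c = 1.692546, f(c) = -0.896531 < 0 → new bracket [1.692546, 2.420000]
step 3: c = 1.745699, f(c) = -0.209965 < 0 → new bracket [1.745699, 2.420000]

1.7457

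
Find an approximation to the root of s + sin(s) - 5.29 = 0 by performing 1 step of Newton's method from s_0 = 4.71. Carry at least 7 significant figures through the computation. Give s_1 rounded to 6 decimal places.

6.293781

f'(s) = 1 + cos(s)
s_0 = 4.710000: f = -1.579997, f' = 0.997611 → s_1 = 4.710000 - (-1.579997)/(0.997611) = 6.293781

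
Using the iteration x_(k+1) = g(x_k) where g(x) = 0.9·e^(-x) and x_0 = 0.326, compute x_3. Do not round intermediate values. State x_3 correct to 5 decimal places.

0.56249

x_1 = g(0.326000) = 0.649625
x_2 = g(0.649625) = 0.470018
x_3 = g(0.470018) = 0.562492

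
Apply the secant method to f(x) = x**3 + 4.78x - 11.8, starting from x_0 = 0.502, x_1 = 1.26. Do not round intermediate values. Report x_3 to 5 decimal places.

f(x_0) = -9.273934, f(x_1) = -3.776824
x_2 = 1.260000 - (-3.776824)·(1.260000 - 0.502000)/(-3.776824 - (-9.273934)) = 1.780789; f(x_2) = 2.359422
x_3 = 1.780789 - (2.359422)·(1.780789 - 1.260000)/(2.359422 - (-3.776824)) = 1.580542; f(x_3) = -0.296631

1.58054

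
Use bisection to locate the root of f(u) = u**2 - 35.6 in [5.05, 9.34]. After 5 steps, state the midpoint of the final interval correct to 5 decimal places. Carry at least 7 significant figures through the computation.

5.92141

f(5.050000) = -10.097500, f(9.340000) = 51.635600 (opposite signs)
step 1: m = 7.195000, f(m) = 16.168025 > 0 → root in [5.050000, 7.195000]
step 2: m = 6.122500, f(m) = 1.885006 > 0 → root in [5.050000, 6.122500]
step 3: m = 5.586250, f(m) = -4.393811 < 0 → root in [5.586250, 6.122500]
step 4: m = 5.854375, f(m) = -1.326293 < 0 → root in [5.854375, 6.122500]
step 5: m = 5.988437, f(m) = 0.261384 > 0 → root in [5.854375, 5.988437]
Midpoint of [5.854375, 5.988437] = 5.921406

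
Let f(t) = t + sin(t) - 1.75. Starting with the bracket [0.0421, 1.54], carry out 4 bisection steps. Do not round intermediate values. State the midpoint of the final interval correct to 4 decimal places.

f(0.042100) = -1.665812, f(1.540000) = 0.789526 (opposite signs)
step 1: m = 0.791050, f(m) = -0.247858 < 0 → root in [0.791050, 1.540000]
step 2: m = 1.165525, f(m) = 0.334520 > 0 → root in [0.791050, 1.165525]
step 3: m = 0.978288, f(m) = 0.057830 > 0 → root in [0.791050, 0.978288]
step 4: m = 0.884669, f(m) = -0.091626 < 0 → root in [0.884669, 0.978288]
Midpoint of [0.884669, 0.978288] = 0.931478

0.9315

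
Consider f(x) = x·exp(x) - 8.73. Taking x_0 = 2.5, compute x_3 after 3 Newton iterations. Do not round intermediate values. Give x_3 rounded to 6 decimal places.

f'(x) = (x + 1)·exp(x)
x_0 = 2.500000: f = 21.726235, f' = 42.638729 → x_1 = 2.500000 - (21.726235)/(42.638729) = 1.990458
x_1 = 1.990458: f = 5.837927, f' = 21.886810 → x_2 = 1.990458 - (5.837927)/(21.886810) = 1.723725
x_2 = 1.723725: f = 0.932117, f' = 15.267487 → x_3 = 1.723725 - (0.932117)/(15.267487) = 1.662673

1.662673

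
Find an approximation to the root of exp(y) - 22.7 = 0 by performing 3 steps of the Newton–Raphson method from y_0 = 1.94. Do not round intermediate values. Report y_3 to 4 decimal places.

f'(y) = exp(y)
y_0 = 1.940000: f = -15.741249, f' = 6.958751 → y_1 = 1.940000 - (-15.741249)/(6.958751) = 4.202080
y_1 = 4.202080: f = 44.125160, f' = 66.825160 → y_2 = 4.202080 - (44.125160)/(66.825160) = 3.541772
y_2 = 3.541772: f = 11.828051, f' = 34.528051 → y_3 = 3.541772 - (11.828051)/(34.528051) = 3.199209

3.1992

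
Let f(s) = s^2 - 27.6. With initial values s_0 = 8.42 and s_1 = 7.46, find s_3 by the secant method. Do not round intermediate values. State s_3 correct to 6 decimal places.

5.327370

Secant update: s_(k+1) = s_k − f(s_k)·(s_k − s_(k-1))/(f(s_k) − f(s_(k-1))).
f(s_0) = 43.296400, f(s_1) = 28.051600
s_2 = 7.460000 - (28.051600)·(7.460000 - 8.420000)/(28.051600 - (43.296400)) = 5.693526; f(s_2) = 4.816243
s_3 = 5.693526 - (4.816243)·(5.693526 - 7.460000)/(4.816243 - (28.051600)) = 5.327370; f(s_3) = 0.780875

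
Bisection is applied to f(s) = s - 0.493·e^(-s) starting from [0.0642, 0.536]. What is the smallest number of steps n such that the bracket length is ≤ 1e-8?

Initial width b − a = 0.536 − 0.0642 = 0.471800.
After n steps the width is (b−a)/2^n; need (b−a)/2^n ≤ 1e-8.
So n ≥ log₂(0.471800/1e-8) = log₂(47180000.0000) ≈ 25.4917.
Hence n = 26.

26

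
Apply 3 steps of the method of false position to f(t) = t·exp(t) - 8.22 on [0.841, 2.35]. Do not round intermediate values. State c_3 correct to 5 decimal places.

False-position update: c = (a·f(b) − b·f(a))/(f(b) − f(a)); replace the endpoint whose sign matches f(c).
f(0.841000) = -6.269986, f(2.350000) = 16.421089
step 1: c = 1.257966, f(c) = -3.794150 < 0 → new bracket [1.257966, 2.350000]
step 2: c = 1.462927, f(c) = -1.902227 < 0 → new bracket [1.462927, 2.350000]
step 3: c = 1.555018, f(c) = -0.856718 < 0 → new bracket [1.555018, 2.350000]

1.55502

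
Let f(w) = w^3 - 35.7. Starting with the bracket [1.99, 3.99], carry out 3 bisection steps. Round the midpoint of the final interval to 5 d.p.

f(1.990000) = -27.819401, f(3.990000) = 27.821199 (opposite signs)
step 1: m = 2.990000, f(m) = -8.969101 < 0 → root in [2.990000, 3.990000]
step 2: m = 3.490000, f(m) = 6.808549 > 0 → root in [2.990000, 3.490000]
step 3: m = 3.240000, f(m) = -1.687776 < 0 → root in [3.240000, 3.490000]
Midpoint of [3.240000, 3.490000] = 3.365000

3.36500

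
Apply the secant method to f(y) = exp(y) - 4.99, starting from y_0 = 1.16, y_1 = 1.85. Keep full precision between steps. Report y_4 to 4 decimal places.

Secant update: y_(k+1) = y_k − f(y_k)·(y_k − y_(k-1))/(f(y_k) − f(y_(k-1))).
f(y_0) = -1.800067, f(y_1) = 1.369820
y_2 = 1.850000 - (1.369820)·(1.850000 - 1.160000)/(1.369820 - (-1.800067)) = 1.551827; f(y_2) = -0.269916
y_3 = 1.551827 - (-0.269916)·(1.551827 - 1.850000)/(-0.269916 - (1.369820)) = 1.600909; f(y_3) = -0.032464
y_4 = 1.600909 - (-0.032464)·(1.600909 - 1.551827)/(-0.032464 - (-0.269916)) = 1.607619; f(y_4) = 0.000915

1.6076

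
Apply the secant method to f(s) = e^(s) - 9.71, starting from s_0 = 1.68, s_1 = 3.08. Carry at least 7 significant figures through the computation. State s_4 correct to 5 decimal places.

f(s_0) = -4.344444, f(s_1) = 12.048402
s_2 = 3.080000 - (12.048402)·(3.080000 - 1.680000)/(12.048402 - (-4.344444)) = 2.051029; f(s_2) = -1.934102
s_3 = 2.051029 - (-1.934102)·(2.051029 - 3.080000)/(-1.934102 - (12.048402)) = 2.193359; f(s_3) = -0.744720
s_4 = 2.193359 - (-0.744720)·(2.193359 - 2.051029)/(-0.744720 - (-1.934102)) = 2.282478; f(s_4) = 0.090938

2.28248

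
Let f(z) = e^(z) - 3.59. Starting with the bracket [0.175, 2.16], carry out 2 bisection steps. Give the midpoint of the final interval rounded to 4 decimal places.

f(0.175000) = -2.398754, f(2.160000) = 5.081138 (opposite signs)
step 1: m = 1.167500, f(m) = -0.376052 < 0 → root in [1.167500, 2.160000]
step 2: m = 1.663750, f(m) = 1.689070 > 0 → root in [1.167500, 1.663750]
Midpoint of [1.167500, 1.663750] = 1.415625

1.4156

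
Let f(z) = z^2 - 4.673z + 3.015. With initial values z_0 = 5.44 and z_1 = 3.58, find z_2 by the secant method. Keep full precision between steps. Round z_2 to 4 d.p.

f(z_0) = 7.187480, f(z_1) = -0.897940
z_2 = 3.580000 - (-0.897940)·(3.580000 - 5.440000)/(-0.897940 - (7.187480)) = 3.786565; f(z_2) = -0.341542

3.7866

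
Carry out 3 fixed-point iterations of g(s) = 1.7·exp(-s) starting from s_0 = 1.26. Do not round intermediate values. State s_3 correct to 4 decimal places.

s_1 = g(1.260000) = 0.482212
s_2 = g(0.482212) = 1.049608
s_3 = g(1.049608) = 0.595128

0.5951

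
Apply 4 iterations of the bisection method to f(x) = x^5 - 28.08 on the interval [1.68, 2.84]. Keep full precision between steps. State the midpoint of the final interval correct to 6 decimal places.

1.933750

f(1.680000) = -14.697218, f(2.840000) = 156.673086 (opposite signs)
step 1: m = 2.260000, f(m) = 30.877926 > 0 → root in [1.680000, 2.260000]
step 2: m = 1.970000, f(m) = 1.590928 > 0 → root in [1.680000, 1.970000]
step 3: m = 1.825000, f(m) = -7.835160 < 0 → root in [1.825000, 1.970000]
step 4: m = 1.897500, f(m) = -3.481483 < 0 → root in [1.897500, 1.970000]
Midpoint of [1.897500, 1.970000] = 1.933750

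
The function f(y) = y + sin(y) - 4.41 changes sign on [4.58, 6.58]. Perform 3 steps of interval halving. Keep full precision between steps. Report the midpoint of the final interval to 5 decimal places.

f(4.580000) = -0.821249, f(6.580000) = 2.462476 (opposite signs)
step 1: m = 5.580000, f(m) = 0.523349 > 0 → root in [4.580000, 5.580000]
step 2: m = 5.080000, f(m) = -0.263189 < 0 → root in [5.080000, 5.580000]
step 3: m = 5.330000, f(m) = 0.104736 > 0 → root in [5.080000, 5.330000]
Midpoint of [5.080000, 5.330000] = 5.205000

5.20500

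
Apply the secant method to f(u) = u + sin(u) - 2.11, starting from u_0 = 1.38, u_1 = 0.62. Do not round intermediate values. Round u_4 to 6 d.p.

Secant update: u_(k+1) = u_k − f(u_k)·(u_k − u_(k-1))/(f(u_k) − f(u_(k-1))).
f(u_0) = 0.251854, f(u_1) = -0.908965
u_2 = 0.620000 - (-0.908965)·(0.620000 - 1.380000)/(-0.908965 - (0.251854)) = 1.215109; f(u_2) = 0.042516
u_3 = 1.215109 - (0.042516)·(1.215109 - 0.620000)/(0.042516 - (-0.908965)) = 1.188517; f(u_3) = 0.006334
u_4 = 1.188517 - (0.006334)·(1.188517 - 1.215109)/(0.006334 - (0.042516)) = 1.183862; f(u_4) = -0.000068

1.183862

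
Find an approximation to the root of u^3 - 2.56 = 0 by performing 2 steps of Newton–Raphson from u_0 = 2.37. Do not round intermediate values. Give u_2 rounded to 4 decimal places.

f'(u) = 3u^2
u_0 = 2.370000: f = 10.752053, f' = 16.850700 → u_1 = 2.370000 - (10.752053)/(16.850700) = 1.731922
u_1 = 1.731922: f = 2.634997, f' = 8.998666 → u_2 = 1.731922 - (2.634997)/(8.998666) = 1.439102

1.4391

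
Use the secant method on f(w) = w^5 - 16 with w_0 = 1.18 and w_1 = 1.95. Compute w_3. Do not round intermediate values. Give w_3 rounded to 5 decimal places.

1.70594

f(w_0) = -13.712242, f(w_1) = 12.195062
w_2 = 1.950000 - (12.195062)·(1.950000 - 1.180000)/(12.195062 - (-13.712242)) = 1.587546; f(w_2) = -5.916019
w_3 = 1.587546 - (-5.916019)·(1.587546 - 1.950000)/(-5.916019 - (12.195062)) = 1.705942; f(w_3) = -1.551527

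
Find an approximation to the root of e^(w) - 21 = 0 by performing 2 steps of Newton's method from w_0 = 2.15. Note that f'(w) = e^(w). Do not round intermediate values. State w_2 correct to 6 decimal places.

w_0 = 2.150000: f = -12.415142, f' = 8.584858 → w_1 = 2.150000 - (-12.415142)/(8.584858) = 3.596167
w_1 = 3.596167: f = 15.458233, f' = 36.458233 → w_2 = 3.596167 - (15.458233)/(36.458233) = 3.172169

3.172169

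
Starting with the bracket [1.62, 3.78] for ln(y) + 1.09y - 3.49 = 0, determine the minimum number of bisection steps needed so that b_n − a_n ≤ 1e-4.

Initial width b − a = 3.78 − 1.62 = 2.160000.
After n steps the width is (b−a)/2^n; need (b−a)/2^n ≤ 1e-4.
So n ≥ log₂(2.160000/1e-4) = log₂(21600.0000) ≈ 14.3987.
Hence n = 15.

15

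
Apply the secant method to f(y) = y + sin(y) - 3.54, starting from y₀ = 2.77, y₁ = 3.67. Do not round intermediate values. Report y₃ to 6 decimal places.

3.996879

f(y_0) = -0.406900, f(y_1) = -0.374159
y_2 = 3.670000 - (-0.374159)·(3.670000 - 2.770000)/(-0.374159 - (-0.406900)) = 13.954856; f(y_2) = 11.398283
y_3 = 13.954856 - (11.398283)·(13.954856 - 3.670000)/(11.398283 - (-0.374159)) = 3.996879; f(y_3) = -0.297880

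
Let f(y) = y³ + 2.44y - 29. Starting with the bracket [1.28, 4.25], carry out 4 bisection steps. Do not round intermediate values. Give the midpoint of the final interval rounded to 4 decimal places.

2.8578

f(1.280000) = -23.779648, f(4.250000) = 58.135625 (opposite signs)
step 1: m = 2.765000, f(m) = -1.114353 < 0 → root in [2.765000, 4.250000]
step 2: m = 3.507500, f(m) = 22.709516 > 0 → root in [2.765000, 3.507500]
step 3: m = 3.136250, f(m) = 9.500806 > 0 → root in [2.765000, 3.136250]
step 4: m = 2.950625, f(m) = 3.888221 > 0 → root in [2.765000, 2.950625]
Midpoint of [2.765000, 2.950625] = 2.857813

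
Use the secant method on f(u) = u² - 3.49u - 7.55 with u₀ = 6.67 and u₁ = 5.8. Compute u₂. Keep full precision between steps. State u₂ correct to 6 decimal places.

f(u_0) = 13.660600, f(u_1) = 5.848000
u_2 = 5.800000 - (5.848000)·(5.800000 - 6.670000)/(5.848000 - (13.660600)) = 5.148775; f(u_2) = 0.990660

5.148775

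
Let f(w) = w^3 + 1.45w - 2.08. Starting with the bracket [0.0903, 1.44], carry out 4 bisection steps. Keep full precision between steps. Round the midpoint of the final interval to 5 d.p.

f(0.090300) = -1.948329, f(1.440000) = 2.993984 (opposite signs)
step 1: m = 0.765150, f(m) = -0.522572 < 0 → root in [0.765150, 1.440000]
step 2: m = 1.102575, f(m) = 0.859103 > 0 → root in [0.765150, 1.102575]
step 3: m = 0.933862, f(m) = 0.088521 > 0 → root in [0.765150, 0.933862]
step 4: m = 0.849506, f(m) = -0.235161 < 0 → root in [0.849506, 0.933862]
Midpoint of [0.849506, 0.933862] = 0.891684

0.89168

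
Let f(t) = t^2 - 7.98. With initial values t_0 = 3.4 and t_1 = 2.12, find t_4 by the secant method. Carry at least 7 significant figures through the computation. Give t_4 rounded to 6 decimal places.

2.824750

f(t_0) = 3.580000, f(t_1) = -3.485600
t_2 = 2.120000 - (-3.485600)·(2.120000 - 3.400000)/(-3.485600 - (3.580000)) = 2.751449; f(t_2) = -0.409527
t_3 = 2.751449 - (-0.409527)·(2.751449 - 2.120000)/(-0.409527 - (-3.485600)) = 2.835516; f(t_3) = 0.060151
t_4 = 2.835516 - (0.060151)·(2.835516 - 2.751449)/(0.060151 - (-0.409527)) = 2.824750; f(t_4) = -0.000789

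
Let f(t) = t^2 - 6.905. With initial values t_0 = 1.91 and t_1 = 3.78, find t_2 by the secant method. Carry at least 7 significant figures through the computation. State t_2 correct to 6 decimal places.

f(t_0) = -3.256900, f(t_1) = 7.383400
t_2 = 3.780000 - (7.383400)·(3.780000 - 1.910000)/(7.383400 - (-3.256900)) = 2.482390; f(t_2) = -0.742739

2.482390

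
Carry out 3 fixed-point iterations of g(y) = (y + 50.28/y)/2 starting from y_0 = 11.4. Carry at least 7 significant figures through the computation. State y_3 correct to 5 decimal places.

7.09096

y_1 = g(11.400000) = 7.905263
y_2 = g(7.905263) = 7.132791
y_3 = g(7.132791) = 7.090963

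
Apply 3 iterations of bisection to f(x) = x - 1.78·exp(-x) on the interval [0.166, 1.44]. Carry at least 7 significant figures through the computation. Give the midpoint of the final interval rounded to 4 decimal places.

f(0.166000) = -1.341742, f(1.440000) = 1.018269 (opposite signs)
step 1: m = 0.803000, f(m) = 0.005590 > 0 → root in [0.166000, 0.803000]
step 2: m = 0.484500, f(m) = -0.611989 < 0 → root in [0.484500, 0.803000]
step 3: m = 0.643750, f(m) = -0.291317 < 0 → root in [0.643750, 0.803000]
Midpoint of [0.643750, 0.803000] = 0.723375

0.7234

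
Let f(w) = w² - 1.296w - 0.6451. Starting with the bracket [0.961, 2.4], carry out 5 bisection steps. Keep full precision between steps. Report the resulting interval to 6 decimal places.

[1.635531, 1.680500]

f(0.961000) = -0.967035, f(2.400000) = 2.004500 (opposite signs)
step 1: m = 1.680500, f(m) = 0.001052 > 0 → root in [0.961000, 1.680500]
step 2: m = 1.320750, f(m) = -0.612411 < 0 → root in [1.320750, 1.680500]
step 3: m = 1.500625, f(m) = -0.338035 < 0 → root in [1.500625, 1.680500]
step 4: m = 1.590562, f(m) = -0.176580 < 0 → root in [1.590562, 1.680500]
step 5: m = 1.635531, f(m) = -0.089786 < 0 → root in [1.635531, 1.680500]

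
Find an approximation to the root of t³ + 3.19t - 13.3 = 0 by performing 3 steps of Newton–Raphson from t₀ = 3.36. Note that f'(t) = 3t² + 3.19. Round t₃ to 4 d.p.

1.9290

t_0 = 3.360000: f = 35.351456, f' = 37.058800 → t_1 = 3.360000 - (35.351456)/(37.058800) = 2.406071
t_1 = 2.406071: f = 8.304543, f' = 20.557536 → t_2 = 2.406071 - (8.304543)/(20.557536) = 2.002105
t_2 = 2.002105: f = 1.112006, f' = 15.215277 → t_3 = 2.002105 - (1.112006)/(15.215277) = 1.929020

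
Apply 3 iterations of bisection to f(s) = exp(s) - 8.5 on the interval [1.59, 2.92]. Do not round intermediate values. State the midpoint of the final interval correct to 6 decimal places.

2.171875

f(1.590000) = -3.596251, f(2.920000) = 10.041287 (opposite signs)
step 1: m = 2.255000, f(m) = 1.035293 > 0 → root in [1.590000, 2.255000]
step 2: m = 1.922500, f(m) = -1.661968 < 0 → root in [1.922500, 2.255000]
step 3: m = 2.088750, f(m) = -0.425185 < 0 → root in [2.088750, 2.255000]
Midpoint of [2.088750, 2.255000] = 2.171875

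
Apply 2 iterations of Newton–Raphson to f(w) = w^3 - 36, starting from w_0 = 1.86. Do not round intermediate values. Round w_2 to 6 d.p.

3.680320

Newton update: w ← w − f(w)/f'(w).
f'(w) = 3w^2
w_0 = 1.860000: f = -29.565144, f' = 10.378800 → w_1 = 1.860000 - (-29.565144)/(10.378800) = 4.708609
w_1 = 4.708609: f = 68.394570, f' = 66.512999 → w_2 = 4.708609 - (68.394570)/(66.512999) = 3.680320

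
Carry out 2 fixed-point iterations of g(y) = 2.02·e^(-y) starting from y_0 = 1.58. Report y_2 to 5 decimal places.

y_1 = g(1.580000) = 0.416070
y_2 = g(0.416070) = 1.332461

1.33246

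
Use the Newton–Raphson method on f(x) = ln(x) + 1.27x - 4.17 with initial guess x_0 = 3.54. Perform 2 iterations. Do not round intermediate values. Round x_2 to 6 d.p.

2.547191

Newton update: x ← x − f(x)/f'(x).
f'(x) = 1/x + 1.27
x_0 = 3.540000: f = 1.589927, f' = 1.552486 → x_1 = 3.540000 - (1.589927)/(1.552486) = 2.515883
x_1 = 2.515883: f = -0.052204, f' = 1.667475 → x_2 = 2.515883 - (-0.052204)/(1.667475) = 2.547191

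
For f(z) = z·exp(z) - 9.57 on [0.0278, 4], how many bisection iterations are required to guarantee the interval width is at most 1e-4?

16

Initial width b − a = 4 − 0.0278 = 3.972200.
After n steps the width is (b−a)/2^n; need (b−a)/2^n ≤ 1e-4.
So n ≥ log₂(3.972200/1e-4) = log₂(39722.0000) ≈ 15.2777.
Hence n = 16.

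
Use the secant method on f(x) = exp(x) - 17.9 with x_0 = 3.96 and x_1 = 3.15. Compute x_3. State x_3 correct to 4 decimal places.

f(x_0) = 34.557326, f(x_1) = 5.436065
x_2 = 3.150000 - (5.436065)·(3.150000 - 3.960000)/(5.436065 - (34.557326)) = 2.998797; f(x_2) = 2.161395
x_3 = 2.998797 - (2.161395)·(2.998797 - 3.150000)/(2.161395 - (5.436065)) = 2.898998; f(x_3) = 0.255950

2.8990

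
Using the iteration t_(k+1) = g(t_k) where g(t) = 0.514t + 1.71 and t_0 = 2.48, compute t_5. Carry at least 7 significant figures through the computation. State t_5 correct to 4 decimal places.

3.4813

t_1 = g(2.480000) = 2.984720
t_2 = g(2.984720) = 3.244146
t_3 = g(3.244146) = 3.377491
t_4 = g(3.377491) = 3.446030
t_5 = g(3.446030) = 3.481260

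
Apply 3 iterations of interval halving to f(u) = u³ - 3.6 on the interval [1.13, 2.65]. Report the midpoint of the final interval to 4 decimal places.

f(1.130000) = -2.157103, f(2.650000) = 15.009625 (opposite signs)
step 1: m = 1.890000, f(m) = 3.151269 > 0 → root in [1.130000, 1.890000]
step 2: m = 1.510000, f(m) = -0.157049 < 0 → root in [1.510000, 1.890000]
step 3: m = 1.700000, f(m) = 1.313000 > 0 → root in [1.510000, 1.700000]
Midpoint of [1.510000, 1.700000] = 1.605000

1.6050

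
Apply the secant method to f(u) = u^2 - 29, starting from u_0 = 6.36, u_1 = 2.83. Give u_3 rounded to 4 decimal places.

f(u_0) = 11.449600, f(u_1) = -20.991100
u_2 = 2.830000 - (-20.991100)·(2.830000 - 6.360000)/(-20.991100 - (11.449600)) = 5.114124; f(u_2) = -2.845735
u_3 = 5.114124 - (-2.845735)·(5.114124 - 2.830000)/(-2.845735 - (-20.991100)) = 5.472343; f(u_3) = 0.946537

5.4723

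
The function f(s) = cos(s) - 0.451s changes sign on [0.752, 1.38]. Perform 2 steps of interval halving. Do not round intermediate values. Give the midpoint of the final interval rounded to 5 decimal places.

f(0.752000) = 0.391172, f(1.380000) = -0.432739 (opposite signs)
step 1: m = 1.066000, f(m) = 0.002863 > 0 → root in [1.066000, 1.380000]
step 2: m = 1.223000, f(m) = -0.210746 < 0 → root in [1.066000, 1.223000]
Midpoint of [1.066000, 1.223000] = 1.144500

1.14450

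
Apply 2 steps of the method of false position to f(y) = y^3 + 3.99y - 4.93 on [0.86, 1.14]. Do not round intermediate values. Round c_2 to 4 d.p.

0.9909

f(0.860000) = -0.862544, f(1.140000) = 1.100144
step 1: c = 0.983052, f(c) = -0.057611 < 0 → new bracket [0.983052, 1.140000]
step 2: c = 0.990862, f(c) = -0.003627 < 0 → new bracket [0.990862, 1.140000]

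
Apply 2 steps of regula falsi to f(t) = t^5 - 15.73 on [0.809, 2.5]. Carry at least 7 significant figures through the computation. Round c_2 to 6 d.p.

1.287713

False-position update: c = (a·f(b) − b·f(a))/(f(b) − f(a)); replace the endpoint whose sign matches f(c).
f(0.809000) = -15.383469, f(2.500000) = 81.926250
step 1: c = 1.076326, f(c) = -14.285493 < 0 → new bracket [1.076326, 2.500000]
step 2: c = 1.287713, f(c) = -12.189249 < 0 → new bracket [1.287713, 2.500000]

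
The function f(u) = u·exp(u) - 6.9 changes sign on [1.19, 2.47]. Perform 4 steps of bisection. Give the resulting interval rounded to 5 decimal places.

f(1.190000) = -2.988373, f(2.470000) = 22.301444 (opposite signs)
step 1: m = 1.830000, f(m) = 4.508013 > 0 → root in [1.190000, 1.830000]
step 2: m = 1.510000, f(m) = -0.064637 < 0 → root in [1.510000, 1.830000]
step 3: m = 1.670000, f(m) = 1.971320 > 0 → root in [1.510000, 1.670000]
step 4: m = 1.590000, f(m) = 0.896961 > 0 → root in [1.510000, 1.590000]

[1.51000, 1.59000]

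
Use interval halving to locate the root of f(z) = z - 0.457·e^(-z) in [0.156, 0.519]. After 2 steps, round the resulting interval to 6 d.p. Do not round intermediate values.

[0.246750, 0.337500]

f(0.156000) = -0.234991, f(0.519000) = 0.247032 (opposite signs)
step 1: m = 0.337500, f(m) = 0.011407 > 0 → root in [0.156000, 0.337500]
step 2: m = 0.246750, f(m) = -0.110321 < 0 → root in [0.246750, 0.337500]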